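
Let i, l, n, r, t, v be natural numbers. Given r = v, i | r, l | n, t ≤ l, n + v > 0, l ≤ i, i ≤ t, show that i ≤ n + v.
i ≤ t and t ≤ l, so i ≤ l. l ≤ i, so l = i. l | n, so i | n. Because r = v and i | r, i | v. i | n, so i | n + v. Since n + v > 0, i ≤ n + v.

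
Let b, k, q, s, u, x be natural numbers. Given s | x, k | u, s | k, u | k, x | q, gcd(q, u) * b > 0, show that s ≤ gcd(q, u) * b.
s | x and x | q, therefore s | q. k | u and u | k, thus k = u. s | k, so s | u. Since s | q, s | gcd(q, u). Then s | gcd(q, u) * b. Because gcd(q, u) * b > 0, s ≤ gcd(q, u) * b.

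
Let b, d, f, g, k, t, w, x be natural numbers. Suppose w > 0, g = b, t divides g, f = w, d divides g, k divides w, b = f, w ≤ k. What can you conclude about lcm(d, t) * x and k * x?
lcm(d, t) * x divides k * x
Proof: b = f and f = w, so b = w. k divides w and w > 0, hence k ≤ w. w ≤ k, so w = k. Since b = w, b = k. Because d divides g and t divides g, lcm(d, t) divides g. Since g = b, lcm(d, t) divides b. b = k, so lcm(d, t) divides k. Then lcm(d, t) * x divides k * x.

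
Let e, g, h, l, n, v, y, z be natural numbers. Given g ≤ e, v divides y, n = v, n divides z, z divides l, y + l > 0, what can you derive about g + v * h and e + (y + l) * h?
g + v * h ≤ e + (y + l) * h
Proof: From n divides z and z divides l, n divides l. From n = v, v divides l. v divides y, so v divides y + l. y + l > 0, so v ≤ y + l. By multiplying by a non-negative, v * h ≤ (y + l) * h. g ≤ e, so g + v * h ≤ e + (y + l) * h.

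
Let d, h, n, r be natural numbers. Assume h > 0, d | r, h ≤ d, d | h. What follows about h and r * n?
h | r * n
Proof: d | h and h > 0, therefore d ≤ h. h ≤ d, so d = h. Because d | r, h | r. Then h | r * n.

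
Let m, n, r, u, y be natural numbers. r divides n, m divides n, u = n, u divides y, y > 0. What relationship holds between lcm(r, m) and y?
lcm(r, m) ≤ y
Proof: r divides n and m divides n, thus lcm(r, m) divides n. Since u = n and u divides y, n divides y. lcm(r, m) divides n, so lcm(r, m) divides y. Since y > 0, lcm(r, m) ≤ y.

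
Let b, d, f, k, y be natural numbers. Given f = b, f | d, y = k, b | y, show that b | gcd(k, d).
y = k and b | y, hence b | k. f = b and f | d, thus b | d. Since b | k, b | gcd(k, d).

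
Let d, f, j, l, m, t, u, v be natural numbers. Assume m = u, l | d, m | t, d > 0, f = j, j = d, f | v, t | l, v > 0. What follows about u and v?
u ≤ v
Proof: t | l and l | d, so t | d. From m | t, m | d. Since d > 0, m ≤ d. m = u, so u ≤ d. Since f = j and j = d, f = d. f | v, so d | v. Since v > 0, d ≤ v. Since u ≤ d, u ≤ v.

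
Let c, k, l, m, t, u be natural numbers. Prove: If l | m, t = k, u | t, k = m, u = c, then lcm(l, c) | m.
t = k and k = m, so t = m. From u | t, u | m. u = c, so c | m. l | m, so lcm(l, c) | m.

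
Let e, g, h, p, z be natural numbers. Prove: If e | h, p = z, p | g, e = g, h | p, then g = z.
e | h and h | p, thus e | p. e = g, so g | p. p | g, so g = p. Since p = z, g = z.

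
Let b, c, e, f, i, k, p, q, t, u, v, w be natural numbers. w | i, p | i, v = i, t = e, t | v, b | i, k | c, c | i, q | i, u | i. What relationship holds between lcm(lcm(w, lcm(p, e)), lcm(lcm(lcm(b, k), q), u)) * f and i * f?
lcm(lcm(w, lcm(p, e)), lcm(lcm(lcm(b, k), q), u)) * f | i * f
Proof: t = e and t | v, thus e | v. v = i, so e | i. p | i, so lcm(p, e) | i. w | i, so lcm(w, lcm(p, e)) | i. k | c and c | i, therefore k | i. Since b | i, lcm(b, k) | i. q | i, so lcm(lcm(b, k), q) | i. u | i, so lcm(lcm(lcm(b, k), q), u) | i. From lcm(w, lcm(p, e)) | i, lcm(lcm(w, lcm(p, e)), lcm(lcm(lcm(b, k), q), u)) | i. Then lcm(lcm(w, lcm(p, e)), lcm(lcm(lcm(b, k), q), u)) * f | i * f.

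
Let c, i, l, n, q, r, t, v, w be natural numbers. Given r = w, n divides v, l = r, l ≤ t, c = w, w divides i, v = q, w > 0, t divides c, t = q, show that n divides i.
Because v = q and n divides v, n divides q. From l = r and l ≤ t, r ≤ t. Since r = w, w ≤ t. c = w and t divides c, hence t divides w. w > 0, so t ≤ w. Because w ≤ t, w = t. Since t = q, w = q. Since w divides i, q divides i. Since n divides q, n divides i.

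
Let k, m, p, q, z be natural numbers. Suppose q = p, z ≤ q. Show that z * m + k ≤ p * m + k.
q = p and z ≤ q, thus z ≤ p. Then z * m ≤ p * m. Then z * m + k ≤ p * m + k.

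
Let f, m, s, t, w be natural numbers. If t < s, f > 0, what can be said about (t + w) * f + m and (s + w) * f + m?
(t + w) * f + m < (s + w) * f + m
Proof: t < s, therefore t + w < s + w. Combining with f > 0, by multiplying by a positive, (t + w) * f < (s + w) * f. Then (t + w) * f + m < (s + w) * f + m.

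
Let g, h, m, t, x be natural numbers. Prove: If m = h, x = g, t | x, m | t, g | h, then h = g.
From m = h and m | t, h | t. x = g and t | x, so t | g. h | t, so h | g. Because g | h, h = g.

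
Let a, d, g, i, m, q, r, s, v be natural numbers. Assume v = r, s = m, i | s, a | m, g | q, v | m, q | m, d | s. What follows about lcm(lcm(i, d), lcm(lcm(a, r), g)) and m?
lcm(lcm(i, d), lcm(lcm(a, r), g)) | m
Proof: i | s and d | s, hence lcm(i, d) | s. s = m, so lcm(i, d) | m. v = r and v | m, therefore r | m. a | m, so lcm(a, r) | m. Since g | q and q | m, g | m. lcm(a, r) | m, so lcm(lcm(a, r), g) | m. lcm(i, d) | m, so lcm(lcm(i, d), lcm(lcm(a, r), g)) | m.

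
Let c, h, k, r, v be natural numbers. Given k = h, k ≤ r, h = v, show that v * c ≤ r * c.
From k = h and h = v, k = v. From k ≤ r, v ≤ r. By multiplying by a non-negative, v * c ≤ r * c.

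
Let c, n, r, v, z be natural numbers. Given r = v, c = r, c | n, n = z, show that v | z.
c = r and c | n, so r | n. n = z, so r | z. Since r = v, v | z.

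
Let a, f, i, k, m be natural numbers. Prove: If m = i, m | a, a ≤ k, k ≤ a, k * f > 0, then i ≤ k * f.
a ≤ k and k ≤ a, hence a = k. m = i and m | a, therefore i | a. Since a = k, i | k. Then i | k * f. Since k * f > 0, i ≤ k * f.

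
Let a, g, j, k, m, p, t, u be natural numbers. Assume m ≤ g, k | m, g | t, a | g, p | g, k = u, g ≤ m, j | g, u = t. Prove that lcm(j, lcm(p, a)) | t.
k = u and u = t, hence k = t. m ≤ g and g ≤ m, thus m = g. Since k | m, k | g. k = t, so t | g. Because g | t, g = t. p | g and a | g, therefore lcm(p, a) | g. j | g, so lcm(j, lcm(p, a)) | g. From g = t, lcm(j, lcm(p, a)) | t.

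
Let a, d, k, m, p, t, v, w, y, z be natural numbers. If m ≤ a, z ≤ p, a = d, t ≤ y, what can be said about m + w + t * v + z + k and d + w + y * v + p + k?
m + w + t * v + z + k ≤ d + w + y * v + p + k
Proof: a = d and m ≤ a, therefore m ≤ d. Then m + w ≤ d + w. t ≤ y. By multiplying by a non-negative, t * v ≤ y * v. Since m + w ≤ d + w, m + w + t * v ≤ d + w + y * v. Because z ≤ p, z + k ≤ p + k. Since m + w + t * v ≤ d + w + y * v, m + w + t * v + z + k ≤ d + w + y * v + p + k.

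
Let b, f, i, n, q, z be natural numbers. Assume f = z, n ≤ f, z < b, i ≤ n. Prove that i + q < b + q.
i ≤ n and n ≤ f, thus i ≤ f. f = z, so i ≤ z. z < b, so i < b. Then i + q < b + q.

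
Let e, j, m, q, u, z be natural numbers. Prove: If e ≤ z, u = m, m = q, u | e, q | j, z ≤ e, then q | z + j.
Because u = m and m = q, u = q. e ≤ z and z ≤ e, thus e = z. u | e, so u | z. Because u = q, q | z. From q | j, q | z + j.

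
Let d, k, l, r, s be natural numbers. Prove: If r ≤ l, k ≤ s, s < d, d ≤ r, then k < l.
k ≤ s and s < d, thus k < d. d ≤ r and r ≤ l, hence d ≤ l. Because k < d, k < l.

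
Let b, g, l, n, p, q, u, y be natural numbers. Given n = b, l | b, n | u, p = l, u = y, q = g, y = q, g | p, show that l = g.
From y = q and q = g, y = g. Because n = b and n | u, b | u. l | b, so l | u. Since u = y, l | y. Since y = g, l | g. p = l and g | p, therefore g | l. l | g, so l = g.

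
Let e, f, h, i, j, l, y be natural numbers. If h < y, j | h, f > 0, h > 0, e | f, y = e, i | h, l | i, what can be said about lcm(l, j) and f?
lcm(l, j) < f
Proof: Since l | i and i | h, l | h. Since j | h, lcm(l, j) | h. h > 0, so lcm(l, j) ≤ h. Since y = e and h < y, h < e. e | f and f > 0, therefore e ≤ f. h < e, so h < f. lcm(l, j) ≤ h, so lcm(l, j) < f.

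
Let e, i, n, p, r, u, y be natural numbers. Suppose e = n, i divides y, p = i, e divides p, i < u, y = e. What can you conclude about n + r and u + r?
n + r < u + r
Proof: y = e and i divides y, thus i divides e. p = i and e divides p, therefore e divides i. Because i divides e, i = e. e = n, so i = n. Because i < u, n < u. Then n + r < u + r.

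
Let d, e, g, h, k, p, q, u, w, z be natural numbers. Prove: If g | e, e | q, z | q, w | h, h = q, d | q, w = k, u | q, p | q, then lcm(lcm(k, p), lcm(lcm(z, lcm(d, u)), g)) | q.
h = q and w | h, thus w | q. Since w = k, k | q. Since p | q, lcm(k, p) | q. Because d | q and u | q, lcm(d, u) | q. z | q, so lcm(z, lcm(d, u)) | q. g | e and e | q, so g | q. lcm(z, lcm(d, u)) | q, so lcm(lcm(z, lcm(d, u)), g) | q. lcm(k, p) | q, so lcm(lcm(k, p), lcm(lcm(z, lcm(d, u)), g)) | q.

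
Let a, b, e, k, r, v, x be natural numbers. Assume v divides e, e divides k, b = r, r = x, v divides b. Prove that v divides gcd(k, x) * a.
v divides e and e divides k, so v divides k. Because b = r and r = x, b = x. v divides b, so v divides x. v divides k, so v divides gcd(k, x). Then v divides gcd(k, x) * a.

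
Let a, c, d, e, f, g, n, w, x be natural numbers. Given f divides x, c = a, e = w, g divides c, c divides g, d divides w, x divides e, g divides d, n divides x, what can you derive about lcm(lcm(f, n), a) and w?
lcm(lcm(f, n), a) divides w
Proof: f divides x and n divides x, hence lcm(f, n) divides x. e = w and x divides e, therefore x divides w. Since lcm(f, n) divides x, lcm(f, n) divides w. g divides c and c divides g, thus g = c. Since c = a, g = a. Since g divides d and d divides w, g divides w. Since g = a, a divides w. Since lcm(f, n) divides w, lcm(lcm(f, n), a) divides w.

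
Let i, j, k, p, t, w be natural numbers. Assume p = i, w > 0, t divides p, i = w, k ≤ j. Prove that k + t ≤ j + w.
From p = i and t divides p, t divides i. Since i = w, t divides w. Since w > 0, t ≤ w. Because k ≤ j, k + t ≤ j + w.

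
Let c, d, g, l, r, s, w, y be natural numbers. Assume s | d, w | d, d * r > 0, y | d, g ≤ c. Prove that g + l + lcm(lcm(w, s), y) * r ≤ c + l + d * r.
Because g ≤ c, g + l ≤ c + l. w | d and s | d, thus lcm(w, s) | d. y | d, so lcm(lcm(w, s), y) | d. Then lcm(lcm(w, s), y) * r | d * r. d * r > 0, so lcm(lcm(w, s), y) * r ≤ d * r. Since g + l ≤ c + l, g + l + lcm(lcm(w, s), y) * r ≤ c + l + d * r.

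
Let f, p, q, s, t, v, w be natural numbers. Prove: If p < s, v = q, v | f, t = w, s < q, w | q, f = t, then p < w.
f = t and t = w, hence f = w. v = q and v | f, so q | f. f = w, so q | w. w | q, so q = w. Because s < q, s < w. Because p < s, p < w.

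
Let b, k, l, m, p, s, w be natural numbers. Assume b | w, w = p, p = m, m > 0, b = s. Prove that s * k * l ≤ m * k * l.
w = p and p = m, therefore w = m. From b = s and b | w, s | w. w = m, so s | m. Since m > 0, s ≤ m. Then s * k ≤ m * k. Then s * k * l ≤ m * k * l.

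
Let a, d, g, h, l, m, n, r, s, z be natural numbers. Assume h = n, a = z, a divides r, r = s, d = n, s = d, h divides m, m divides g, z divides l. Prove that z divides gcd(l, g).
s = d and d = n, therefore s = n. r = s and a divides r, thus a divides s. a = z, so z divides s. Since s = n, z divides n. h = n and h divides m, thus n divides m. z divides n, so z divides m. Since m divides g, z divides g. Because z divides l, z divides gcd(l, g).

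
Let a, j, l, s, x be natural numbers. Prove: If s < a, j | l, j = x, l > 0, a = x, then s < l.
a = x and s < a, thus s < x. j | l and l > 0, hence j ≤ l. j = x, so x ≤ l. Since s < x, s < l.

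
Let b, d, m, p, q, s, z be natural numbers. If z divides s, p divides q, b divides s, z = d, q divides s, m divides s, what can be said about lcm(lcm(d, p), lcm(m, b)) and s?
lcm(lcm(d, p), lcm(m, b)) divides s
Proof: z = d and z divides s, so d divides s. p divides q and q divides s, so p divides s. d divides s, so lcm(d, p) divides s. m divides s and b divides s, therefore lcm(m, b) divides s. lcm(d, p) divides s, so lcm(lcm(d, p), lcm(m, b)) divides s.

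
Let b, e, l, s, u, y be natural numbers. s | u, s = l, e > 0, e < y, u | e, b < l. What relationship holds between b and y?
b < y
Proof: Since s | u and u | e, s | e. s = l, so l | e. Because e > 0, l ≤ e. e < y, so l < y. b < l, so b < y.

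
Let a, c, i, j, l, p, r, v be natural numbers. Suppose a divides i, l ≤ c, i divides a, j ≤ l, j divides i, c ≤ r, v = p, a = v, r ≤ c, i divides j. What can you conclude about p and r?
p ≤ r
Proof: Because j divides i and i divides j, j = i. i divides a and a divides i, thus i = a. j = i, so j = a. Because a = v, j = v. From v = p, j = p. c ≤ r and r ≤ c, hence c = r. j ≤ l and l ≤ c, therefore j ≤ c. Since c = r, j ≤ r. Since j = p, p ≤ r.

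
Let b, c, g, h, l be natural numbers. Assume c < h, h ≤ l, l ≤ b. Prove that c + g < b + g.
Because h ≤ l and l ≤ b, h ≤ b. c < h, so c < b. Then c + g < b + g.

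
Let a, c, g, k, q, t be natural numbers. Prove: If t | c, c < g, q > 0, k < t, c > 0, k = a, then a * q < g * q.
t | c and c > 0, hence t ≤ c. k < t, so k < c. c < g, so k < g. k = a, so a < g. Since q > 0, a * q < g * q.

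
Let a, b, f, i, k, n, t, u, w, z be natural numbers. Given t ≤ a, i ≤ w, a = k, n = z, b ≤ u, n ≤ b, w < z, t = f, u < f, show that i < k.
Since i ≤ w and w < z, i < z. n ≤ b and b ≤ u, hence n ≤ u. Because u < f, n < f. t = f and t ≤ a, therefore f ≤ a. n < f, so n < a. n = z, so z < a. From a = k, z < k. i < z, so i < k.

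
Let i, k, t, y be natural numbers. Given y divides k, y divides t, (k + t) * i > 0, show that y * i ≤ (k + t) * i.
Because y divides k and y divides t, y divides k + t. Then y * i divides (k + t) * i. Since (k + t) * i > 0, y * i ≤ (k + t) * i.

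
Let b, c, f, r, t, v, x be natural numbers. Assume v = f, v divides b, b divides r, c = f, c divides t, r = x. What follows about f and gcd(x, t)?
f divides gcd(x, t)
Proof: v divides b and b divides r, therefore v divides r. Since v = f, f divides r. r = x, so f divides x. c = f and c divides t, hence f divides t. Since f divides x, f divides gcd(x, t).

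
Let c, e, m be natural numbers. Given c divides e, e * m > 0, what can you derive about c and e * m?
c ≤ e * m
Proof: c divides e, therefore c divides e * m. e * m > 0, so c ≤ e * m.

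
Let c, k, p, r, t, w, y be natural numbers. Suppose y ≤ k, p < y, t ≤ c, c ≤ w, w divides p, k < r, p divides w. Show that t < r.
p divides w and w divides p, therefore p = w. From p < y and y ≤ k, p < k. Since p = w, w < k. Since c ≤ w, c < k. k < r, so c < r. Because t ≤ c, t < r.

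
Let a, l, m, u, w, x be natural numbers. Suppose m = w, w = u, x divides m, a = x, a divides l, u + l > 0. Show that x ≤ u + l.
Because m = w and w = u, m = u. Because x divides m, x divides u. From a = x and a divides l, x divides l. x divides u, so x divides u + l. u + l > 0, so x ≤ u + l.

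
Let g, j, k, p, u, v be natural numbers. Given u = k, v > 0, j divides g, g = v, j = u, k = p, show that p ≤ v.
g = v and j divides g, hence j divides v. Since j = u, u divides v. Since v > 0, u ≤ v. Since u = k, k ≤ v. k = p, so p ≤ v.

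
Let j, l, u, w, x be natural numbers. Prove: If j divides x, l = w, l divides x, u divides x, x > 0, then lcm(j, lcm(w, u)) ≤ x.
From l = w and l divides x, w divides x. u divides x, so lcm(w, u) divides x. Since j divides x, lcm(j, lcm(w, u)) divides x. x > 0, so lcm(j, lcm(w, u)) ≤ x.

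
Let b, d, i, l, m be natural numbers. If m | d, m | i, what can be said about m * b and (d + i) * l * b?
m * b | (d + i) * l * b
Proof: m | d and m | i, therefore m | d + i. Then m | (d + i) * l. Then m * b | (d + i) * l * b.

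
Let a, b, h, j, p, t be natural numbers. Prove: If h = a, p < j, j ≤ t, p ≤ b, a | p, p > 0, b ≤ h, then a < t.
h = a and b ≤ h, thus b ≤ a. p ≤ b, so p ≤ a. From a | p and p > 0, a ≤ p. Since p ≤ a, p = a. p < j and j ≤ t, hence p < t. p = a, so a < t.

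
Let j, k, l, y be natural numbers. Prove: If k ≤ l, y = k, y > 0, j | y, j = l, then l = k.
j = l and j | y, so l | y. Because y > 0, l ≤ y. Since y = k, l ≤ k. Since k ≤ l, l = k.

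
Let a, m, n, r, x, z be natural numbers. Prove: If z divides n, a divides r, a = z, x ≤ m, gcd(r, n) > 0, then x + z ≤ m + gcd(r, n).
a = z and a divides r, so z divides r. From z divides n, z divides gcd(r, n). Since gcd(r, n) > 0, z ≤ gcd(r, n). Since x ≤ m, x + z ≤ m + gcd(r, n).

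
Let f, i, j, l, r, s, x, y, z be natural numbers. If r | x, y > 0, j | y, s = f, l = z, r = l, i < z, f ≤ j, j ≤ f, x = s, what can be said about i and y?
i < y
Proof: r = l and l = z, thus r = z. x = s and r | x, hence r | s. Since s = f, r | f. Since r = z, z | f. Because j ≤ f and f ≤ j, j = f. j | y, so f | y. Since z | f, z | y. Since y > 0, z ≤ y. Since i < z, i < y.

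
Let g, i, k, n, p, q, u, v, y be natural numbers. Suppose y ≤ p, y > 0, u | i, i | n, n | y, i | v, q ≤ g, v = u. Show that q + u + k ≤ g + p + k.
Because v = u and i | v, i | u. Because u | i, i = u. i | n, so u | n. Because n | y, u | y. Since y > 0, u ≤ y. Since y ≤ p, u ≤ p. Then u + k ≤ p + k. Since q ≤ g, q + u + k ≤ g + p + k.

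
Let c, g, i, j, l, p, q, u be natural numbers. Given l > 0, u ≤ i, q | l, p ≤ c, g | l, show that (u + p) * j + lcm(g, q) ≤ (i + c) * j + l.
Since u ≤ i and p ≤ c, u + p ≤ i + c. Then (u + p) * j ≤ (i + c) * j. g | l and q | l, therefore lcm(g, q) | l. l > 0, so lcm(g, q) ≤ l. Since (u + p) * j ≤ (i + c) * j, (u + p) * j + lcm(g, q) ≤ (i + c) * j + l.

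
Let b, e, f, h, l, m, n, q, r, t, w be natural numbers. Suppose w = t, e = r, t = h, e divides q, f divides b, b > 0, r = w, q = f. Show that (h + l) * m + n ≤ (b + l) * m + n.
r = w and w = t, thus r = t. Since t = h, r = h. From q = f and e divides q, e divides f. Since e = r, r divides f. Since f divides b, r divides b. b > 0, so r ≤ b. r = h, so h ≤ b. Then h + l ≤ b + l. By multiplying by a non-negative, (h + l) * m ≤ (b + l) * m. Then (h + l) * m + n ≤ (b + l) * m + n.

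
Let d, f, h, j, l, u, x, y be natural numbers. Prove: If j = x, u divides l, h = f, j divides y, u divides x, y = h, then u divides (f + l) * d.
j = x and j divides y, so x divides y. y = h, so x divides h. Since h = f, x divides f. u divides x, so u divides f. u divides l, so u divides f + l. Then u divides (f + l) * d.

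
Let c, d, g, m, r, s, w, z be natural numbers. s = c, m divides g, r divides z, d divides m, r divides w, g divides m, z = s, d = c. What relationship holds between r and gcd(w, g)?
r divides gcd(w, g)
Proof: m divides g and g divides m, therefore m = g. Because z = s and s = c, z = c. r divides z, so r divides c. Because d = c and d divides m, c divides m. r divides c, so r divides m. Because m = g, r divides g. r divides w, so r divides gcd(w, g).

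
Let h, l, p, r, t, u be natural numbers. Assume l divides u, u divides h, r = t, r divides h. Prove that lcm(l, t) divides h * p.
l divides u and u divides h, therefore l divides h. r = t and r divides h, therefore t divides h. Since l divides h, lcm(l, t) divides h. Then lcm(l, t) divides h * p.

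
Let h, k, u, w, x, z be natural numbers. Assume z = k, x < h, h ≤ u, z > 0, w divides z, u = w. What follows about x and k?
x < k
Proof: Since u = w and h ≤ u, h ≤ w. x < h, so x < w. w divides z and z > 0, thus w ≤ z. From x < w, x < z. From z = k, x < k.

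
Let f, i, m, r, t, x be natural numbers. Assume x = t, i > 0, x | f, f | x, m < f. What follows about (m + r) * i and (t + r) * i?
(m + r) * i < (t + r) * i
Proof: Since f | x and x | f, f = x. x = t, so f = t. Since m < f, m < t. Then m + r < t + r. i > 0, so (m + r) * i < (t + r) * i.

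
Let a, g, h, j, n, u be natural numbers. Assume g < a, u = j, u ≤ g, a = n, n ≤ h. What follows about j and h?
j < h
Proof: u = j and u ≤ g, so j ≤ g. a = n and g < a, so g < n. Since n ≤ h, g < h. j ≤ g, so j < h.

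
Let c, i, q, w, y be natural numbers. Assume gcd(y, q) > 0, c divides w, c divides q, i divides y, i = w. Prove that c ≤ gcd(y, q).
Since i = w and i divides y, w divides y. Since c divides w, c divides y. Since c divides q, c divides gcd(y, q). Since gcd(y, q) > 0, c ≤ gcd(y, q).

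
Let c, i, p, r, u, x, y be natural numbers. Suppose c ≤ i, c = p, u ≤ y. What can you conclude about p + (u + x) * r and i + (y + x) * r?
p + (u + x) * r ≤ i + (y + x) * r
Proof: c = p and c ≤ i, hence p ≤ i. Since u ≤ y, u + x ≤ y + x. Then (u + x) * r ≤ (y + x) * r. p ≤ i, so p + (u + x) * r ≤ i + (y + x) * r.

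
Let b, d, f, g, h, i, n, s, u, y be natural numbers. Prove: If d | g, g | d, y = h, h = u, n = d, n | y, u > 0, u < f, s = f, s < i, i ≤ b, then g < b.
d | g and g | d, so d = g. y = h and h = u, hence y = u. n = d and n | y, hence d | y. y = u, so d | u. Because d = g, g | u. u > 0, so g ≤ u. Because s < i and i ≤ b, s < b. From s = f, f < b. Since u < f, u < b. Because g ≤ u, g < b.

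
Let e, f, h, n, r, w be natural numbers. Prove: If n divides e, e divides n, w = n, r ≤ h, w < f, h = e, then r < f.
From h = e and r ≤ h, r ≤ e. Because n divides e and e divides n, n = e. w = n, so w = e. w < f, so e < f. Since r ≤ e, r < f.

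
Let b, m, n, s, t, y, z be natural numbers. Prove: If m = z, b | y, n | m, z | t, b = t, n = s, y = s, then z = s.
n = s and n | m, thus s | m. m = z, so s | z. From b = t and b | y, t | y. y = s, so t | s. Since z | t, z | s. From s | z, s = z. Then z = s.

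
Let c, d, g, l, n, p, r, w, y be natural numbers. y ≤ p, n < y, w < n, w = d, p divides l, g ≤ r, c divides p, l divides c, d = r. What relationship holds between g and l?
g < l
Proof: Since w = d and d = r, w = r. Since w < n, r < n. Since g ≤ r, g < n. Because l divides c and c divides p, l divides p. Since p divides l, p = l. Since n < y and y ≤ p, n < p. Since p = l, n < l. Since g < n, g < l.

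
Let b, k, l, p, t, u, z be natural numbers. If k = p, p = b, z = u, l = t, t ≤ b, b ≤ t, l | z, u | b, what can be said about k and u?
k = u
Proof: From k = p and p = b, k = b. t ≤ b and b ≤ t, hence t = b. l = t, so l = b. Since l | z, b | z. z = u, so b | u. Since u | b, b = u. Since k = b, k = u.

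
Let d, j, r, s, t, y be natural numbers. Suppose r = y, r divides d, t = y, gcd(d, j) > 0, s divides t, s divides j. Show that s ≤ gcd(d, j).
Because t = y and s divides t, s divides y. Since r = y and r divides d, y divides d. Since s divides y, s divides d. Since s divides j, s divides gcd(d, j). gcd(d, j) > 0, so s ≤ gcd(d, j).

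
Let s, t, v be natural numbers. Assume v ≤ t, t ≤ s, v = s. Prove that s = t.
From v = s and v ≤ t, s ≤ t. Since t ≤ s, t = s. Then s = t.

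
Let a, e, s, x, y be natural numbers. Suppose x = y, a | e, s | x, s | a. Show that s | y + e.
x = y and s | x, so s | y. s | a and a | e, therefore s | e. Because s | y, s | y + e.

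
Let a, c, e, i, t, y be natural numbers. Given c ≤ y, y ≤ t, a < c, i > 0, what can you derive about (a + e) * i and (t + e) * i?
(a + e) * i < (t + e) * i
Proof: a < c and c ≤ y, hence a < y. Since y ≤ t, a < t. Then a + e < t + e. From i > 0, by multiplying by a positive, (a + e) * i < (t + e) * i.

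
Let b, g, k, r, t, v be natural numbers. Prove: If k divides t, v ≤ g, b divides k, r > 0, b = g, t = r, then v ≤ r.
Since b = g and b divides k, g divides k. t = r and k divides t, hence k divides r. g divides k, so g divides r. r > 0, so g ≤ r. Since v ≤ g, v ≤ r.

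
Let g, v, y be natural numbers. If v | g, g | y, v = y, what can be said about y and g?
y = g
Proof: v = y and v | g, so y | g. Since g | y, g = y. Then y = g.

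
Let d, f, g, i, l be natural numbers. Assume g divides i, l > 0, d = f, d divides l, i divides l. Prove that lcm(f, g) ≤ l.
d = f and d divides l, therefore f divides l. g divides i and i divides l, thus g divides l. f divides l, so lcm(f, g) divides l. Since l > 0, lcm(f, g) ≤ l.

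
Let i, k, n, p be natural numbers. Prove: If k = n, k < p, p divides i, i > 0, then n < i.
k = n and k < p, hence n < p. p divides i and i > 0, hence p ≤ i. Because n < p, n < i.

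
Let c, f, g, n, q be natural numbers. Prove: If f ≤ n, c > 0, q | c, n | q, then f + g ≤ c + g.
n | q and q | c, therefore n | c. Since c > 0, n ≤ c. Since f ≤ n, f ≤ c. Then f + g ≤ c + g.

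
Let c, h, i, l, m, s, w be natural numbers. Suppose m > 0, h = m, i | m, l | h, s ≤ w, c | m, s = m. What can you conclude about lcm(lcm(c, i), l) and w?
lcm(lcm(c, i), l) ≤ w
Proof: c | m and i | m, thus lcm(c, i) | m. h = m and l | h, therefore l | m. lcm(c, i) | m, so lcm(lcm(c, i), l) | m. Since m > 0, lcm(lcm(c, i), l) ≤ m. s = m and s ≤ w, therefore m ≤ w. lcm(lcm(c, i), l) ≤ m, so lcm(lcm(c, i), l) ≤ w.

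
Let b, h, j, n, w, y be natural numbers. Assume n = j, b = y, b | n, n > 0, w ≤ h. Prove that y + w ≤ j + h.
Because b | n and n > 0, b ≤ n. b = y, so y ≤ n. Since n = j, y ≤ j. w ≤ h, so y + w ≤ j + h.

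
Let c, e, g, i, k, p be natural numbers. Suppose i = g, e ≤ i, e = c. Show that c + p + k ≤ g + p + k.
e = c and e ≤ i, hence c ≤ i. i = g, so c ≤ g. Then c + p ≤ g + p. Then c + p + k ≤ g + p + k.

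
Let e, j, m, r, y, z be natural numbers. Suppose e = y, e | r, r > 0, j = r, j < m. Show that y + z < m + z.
Since e | r and r > 0, e ≤ r. e = y, so y ≤ r. Since j = r and j < m, r < m. Since y ≤ r, y < m. Then y + z < m + z.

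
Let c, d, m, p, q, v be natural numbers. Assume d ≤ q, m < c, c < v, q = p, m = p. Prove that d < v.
q = p and d ≤ q, so d ≤ p. Because m = p and m < c, p < c. Since d ≤ p, d < c. Since c < v, d < v.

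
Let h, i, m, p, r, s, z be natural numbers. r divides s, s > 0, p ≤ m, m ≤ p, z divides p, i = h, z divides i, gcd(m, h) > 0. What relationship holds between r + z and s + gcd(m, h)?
r + z ≤ s + gcd(m, h)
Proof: Since r divides s and s > 0, r ≤ s. Since p ≤ m and m ≤ p, p = m. Since z divides p, z divides m. i = h and z divides i, thus z divides h. From z divides m, z divides gcd(m, h). gcd(m, h) > 0, so z ≤ gcd(m, h). Because r ≤ s, r + z ≤ s + gcd(m, h).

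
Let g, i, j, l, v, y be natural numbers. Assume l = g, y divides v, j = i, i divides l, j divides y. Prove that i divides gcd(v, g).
Because j divides y and y divides v, j divides v. Since j = i, i divides v. l = g and i divides l, hence i divides g. i divides v, so i divides gcd(v, g).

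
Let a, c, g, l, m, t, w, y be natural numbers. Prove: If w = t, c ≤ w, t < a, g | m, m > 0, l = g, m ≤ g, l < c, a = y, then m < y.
From g | m and m > 0, g ≤ m. Since m ≤ g, g = m. From l = g, l = m. l < c, so m < c. Because w = t and c ≤ w, c ≤ t. a = y and t < a, so t < y. Because c ≤ t, c < y. m < c, so m < y.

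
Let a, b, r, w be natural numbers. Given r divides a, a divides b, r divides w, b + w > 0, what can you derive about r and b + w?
r ≤ b + w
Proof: r divides a and a divides b, therefore r divides b. Since r divides w, r divides b + w. b + w > 0, so r ≤ b + w.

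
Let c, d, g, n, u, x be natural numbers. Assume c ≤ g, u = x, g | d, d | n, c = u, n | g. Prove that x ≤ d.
c = u and u = x, thus c = x. Because d | n and n | g, d | g. g | d, so g = d. c ≤ g, so c ≤ d. Since c = x, x ≤ d.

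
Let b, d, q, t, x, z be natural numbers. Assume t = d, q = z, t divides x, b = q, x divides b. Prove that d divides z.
b = q and x divides b, so x divides q. Since t divides x, t divides q. q = z, so t divides z. Since t = d, d divides z.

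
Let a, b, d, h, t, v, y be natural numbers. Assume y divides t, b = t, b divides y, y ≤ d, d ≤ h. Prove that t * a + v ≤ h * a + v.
Since b = t and b divides y, t divides y. y divides t, so y = t. Since y ≤ d, t ≤ d. d ≤ h, so t ≤ h. By multiplying by a non-negative, t * a ≤ h * a. Then t * a + v ≤ h * a + v.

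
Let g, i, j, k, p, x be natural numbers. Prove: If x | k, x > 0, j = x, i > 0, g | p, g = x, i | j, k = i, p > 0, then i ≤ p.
k = i and x | k, hence x | i. i > 0, so x ≤ i. Since j = x and i | j, i | x. Because x > 0, i ≤ x. From x ≤ i, x = i. g = x and g | p, thus x | p. From p > 0, x ≤ p. x = i, so i ≤ p.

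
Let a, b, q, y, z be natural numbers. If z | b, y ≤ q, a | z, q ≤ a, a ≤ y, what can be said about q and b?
q | b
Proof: a ≤ y and y ≤ q, therefore a ≤ q. q ≤ a, so a = q. From a | z and z | b, a | b. a = q, so q | b.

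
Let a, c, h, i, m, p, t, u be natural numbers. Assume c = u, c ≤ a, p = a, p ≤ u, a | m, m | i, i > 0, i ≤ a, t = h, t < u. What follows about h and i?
h < i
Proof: Since c = u and c ≤ a, u ≤ a. From p = a and p ≤ u, a ≤ u. u ≤ a, so u = a. a | m and m | i, therefore a | i. i > 0, so a ≤ i. Since i ≤ a, a = i. Since u = a, u = i. From t = h and t < u, h < u. u = i, so h < i.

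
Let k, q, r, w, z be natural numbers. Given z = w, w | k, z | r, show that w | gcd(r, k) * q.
z = w and z | r, therefore w | r. w | k, so w | gcd(r, k). Then w | gcd(r, k) * q.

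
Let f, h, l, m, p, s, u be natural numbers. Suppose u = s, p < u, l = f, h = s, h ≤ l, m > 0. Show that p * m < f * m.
u = s and p < u, hence p < s. Because l = f and h ≤ l, h ≤ f. h = s, so s ≤ f. Since p < s, p < f. Since m > 0, p * m < f * m.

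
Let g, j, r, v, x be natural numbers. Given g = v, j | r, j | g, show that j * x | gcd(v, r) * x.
Because g = v and j | g, j | v. j | r, so j | gcd(v, r). Then j * x | gcd(v, r) * x.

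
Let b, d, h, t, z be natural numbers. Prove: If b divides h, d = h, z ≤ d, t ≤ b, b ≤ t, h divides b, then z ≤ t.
From h divides b and b divides h, h = b. From d = h, d = b. Because b ≤ t and t ≤ b, b = t. Since d = b, d = t. z ≤ d, so z ≤ t.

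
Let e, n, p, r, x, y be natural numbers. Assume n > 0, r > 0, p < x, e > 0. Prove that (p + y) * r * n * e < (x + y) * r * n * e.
p < x, thus p + y < x + y. Combining with r > 0, by multiplying by a positive, (p + y) * r < (x + y) * r. Because n > 0, by multiplying by a positive, (p + y) * r * n < (x + y) * r * n. From e > 0, by multiplying by a positive, (p + y) * r * n * e < (x + y) * r * n * e.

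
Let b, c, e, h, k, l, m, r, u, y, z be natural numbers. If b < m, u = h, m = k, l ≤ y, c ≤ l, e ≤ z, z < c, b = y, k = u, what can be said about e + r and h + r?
e + r < h + r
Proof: k = u and u = h, thus k = h. z < c and c ≤ l, so z < l. b = y and b < m, hence y < m. Since m = k, y < k. Since l ≤ y, l < k. z < l, so z < k. e ≤ z, so e < k. k = h, so e < h. Then e + r < h + r.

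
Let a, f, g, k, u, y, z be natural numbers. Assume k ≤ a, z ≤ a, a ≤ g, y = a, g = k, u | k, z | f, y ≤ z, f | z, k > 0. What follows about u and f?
u ≤ f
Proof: Since g = k and a ≤ g, a ≤ k. k ≤ a, so k = a. y = a and y ≤ z, therefore a ≤ z. Since z ≤ a, a = z. k = a, so k = z. z | f and f | z, therefore z = f. From k = z, k = f. From u | k and k > 0, u ≤ k. Since k = f, u ≤ f.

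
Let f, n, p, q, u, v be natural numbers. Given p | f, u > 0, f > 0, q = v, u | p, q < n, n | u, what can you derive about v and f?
v < f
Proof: q = v and q < n, therefore v < n. n | u and u > 0, thus n ≤ u. u | p and p | f, hence u | f. Since f > 0, u ≤ f. n ≤ u, so n ≤ f. v < n, so v < f.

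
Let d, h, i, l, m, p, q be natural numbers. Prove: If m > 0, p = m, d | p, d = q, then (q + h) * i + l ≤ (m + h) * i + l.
p = m and d | p, thus d | m. d = q, so q | m. Since m > 0, q ≤ m. Then q + h ≤ m + h. Then (q + h) * i ≤ (m + h) * i. Then (q + h) * i + l ≤ (m + h) * i + l.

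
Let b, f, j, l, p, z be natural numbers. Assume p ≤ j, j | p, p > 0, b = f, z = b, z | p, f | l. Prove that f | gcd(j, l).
From j | p and p > 0, j ≤ p. Since p ≤ j, p = j. Because z = b and z | p, b | p. b = f, so f | p. p = j, so f | j. Since f | l, f | gcd(j, l).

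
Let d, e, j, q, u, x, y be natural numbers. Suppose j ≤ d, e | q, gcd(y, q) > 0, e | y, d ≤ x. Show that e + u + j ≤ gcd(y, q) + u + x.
Because e | y and e | q, e | gcd(y, q). Since gcd(y, q) > 0, e ≤ gcd(y, q). Then e + u ≤ gcd(y, q) + u. j ≤ d and d ≤ x, so j ≤ x. Since e + u ≤ gcd(y, q) + u, e + u + j ≤ gcd(y, q) + u + x.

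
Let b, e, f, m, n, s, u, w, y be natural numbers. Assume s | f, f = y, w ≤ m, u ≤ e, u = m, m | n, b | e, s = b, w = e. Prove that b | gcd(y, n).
From s = b and s | f, b | f. f = y, so b | y. w = e and w ≤ m, hence e ≤ m. u = m and u ≤ e, thus m ≤ e. Because e ≤ m, e = m. b | e, so b | m. Since m | n, b | n. b | y, so b | gcd(y, n).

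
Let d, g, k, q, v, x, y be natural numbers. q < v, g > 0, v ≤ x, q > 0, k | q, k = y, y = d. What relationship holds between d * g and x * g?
d * g < x * g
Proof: Because k = y and y = d, k = d. k | q and q > 0, so k ≤ q. Since k = d, d ≤ q. Since q < v and v ≤ x, q < x. From d ≤ q, d < x. Since g > 0, d * g < x * g.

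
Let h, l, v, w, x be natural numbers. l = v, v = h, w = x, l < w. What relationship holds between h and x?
h < x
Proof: l = v and v = h, thus l = h. From w = x and l < w, l < x. l = h, so h < x.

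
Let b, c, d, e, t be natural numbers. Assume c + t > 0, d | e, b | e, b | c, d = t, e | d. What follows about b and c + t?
b ≤ c + t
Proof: Since e | d and d | e, e = d. Since d = t, e = t. Since b | e, b | t. Since b | c, b | c + t. Since c + t > 0, b ≤ c + t.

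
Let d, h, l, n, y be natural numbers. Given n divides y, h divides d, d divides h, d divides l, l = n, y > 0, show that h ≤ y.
From d divides h and h divides d, d = h. l = n and d divides l, thus d divides n. n divides y, so d divides y. y > 0, so d ≤ y. Since d = h, h ≤ y.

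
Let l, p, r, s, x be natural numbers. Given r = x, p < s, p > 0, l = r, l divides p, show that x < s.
l = r and r = x, hence l = x. Because l divides p and p > 0, l ≤ p. l = x, so x ≤ p. From p < s, x < s.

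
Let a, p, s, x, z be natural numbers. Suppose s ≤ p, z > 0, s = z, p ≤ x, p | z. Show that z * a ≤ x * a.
p | z and z > 0, hence p ≤ z. From s = z and s ≤ p, z ≤ p. From p ≤ z, p = z. Since p ≤ x, z ≤ x. Then z * a ≤ x * a.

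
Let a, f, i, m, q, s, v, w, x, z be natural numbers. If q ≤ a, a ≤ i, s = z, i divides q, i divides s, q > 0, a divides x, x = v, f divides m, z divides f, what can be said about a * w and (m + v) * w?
a * w divides (m + v) * w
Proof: Since i divides q and q > 0, i ≤ q. q ≤ a, so i ≤ a. Because a ≤ i, i = a. Since s = z and i divides s, i divides z. Since z divides f, i divides f. f divides m, so i divides m. Since i = a, a divides m. x = v and a divides x, thus a divides v. a divides m, so a divides m + v. Then a * w divides (m + v) * w.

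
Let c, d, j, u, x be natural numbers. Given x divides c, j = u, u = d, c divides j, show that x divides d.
j = u and u = d, therefore j = d. x divides c and c divides j, therefore x divides j. Since j = d, x divides d.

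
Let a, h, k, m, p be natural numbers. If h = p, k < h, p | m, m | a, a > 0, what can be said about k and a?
k < a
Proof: h = p and k < h, thus k < p. From p | m and m | a, p | a. Since a > 0, p ≤ a. k < p, so k < a.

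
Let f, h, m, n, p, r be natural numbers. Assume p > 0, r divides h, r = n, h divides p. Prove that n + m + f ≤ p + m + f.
From r divides h and h divides p, r divides p. From p > 0, r ≤ p. Since r = n, n ≤ p. Then n + m ≤ p + m. Then n + m + f ≤ p + m + f.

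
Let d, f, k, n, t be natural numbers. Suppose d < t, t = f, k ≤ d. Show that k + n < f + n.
k ≤ d and d < t, thus k < t. From t = f, k < f. Then k + n < f + n.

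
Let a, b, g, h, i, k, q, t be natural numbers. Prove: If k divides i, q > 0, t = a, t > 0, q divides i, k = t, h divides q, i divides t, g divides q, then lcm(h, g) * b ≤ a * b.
h divides q and g divides q, thus lcm(h, g) divides q. q > 0, so lcm(h, g) ≤ q. From k = t and k divides i, t divides i. Because i divides t, i = t. q divides i, so q divides t. Because t > 0, q ≤ t. lcm(h, g) ≤ q, so lcm(h, g) ≤ t. Since t = a, lcm(h, g) ≤ a. By multiplying by a non-negative, lcm(h, g) * b ≤ a * b.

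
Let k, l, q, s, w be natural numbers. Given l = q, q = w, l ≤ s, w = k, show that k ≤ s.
From q = w and w = k, q = k. From l = q and l ≤ s, q ≤ s. Since q = k, k ≤ s.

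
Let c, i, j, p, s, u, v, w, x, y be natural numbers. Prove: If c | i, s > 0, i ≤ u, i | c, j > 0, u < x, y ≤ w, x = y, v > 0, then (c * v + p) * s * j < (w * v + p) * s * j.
Because i | c and c | i, i = c. From i ≤ u, c ≤ u. x = y and u < x, hence u < y. Since y ≤ w, u < w. c ≤ u, so c < w. Since v > 0, c * v < w * v. Then c * v + p < w * v + p. s > 0, so (c * v + p) * s < (w * v + p) * s. Since j > 0, (c * v + p) * s * j < (w * v + p) * s * j.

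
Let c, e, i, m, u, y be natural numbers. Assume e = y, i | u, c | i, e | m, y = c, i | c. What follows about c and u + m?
c | u + m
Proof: i | c and c | i, hence i = c. i | u, so c | u. e = y and y = c, so e = c. e | m, so c | m. c | u, so c | u + m.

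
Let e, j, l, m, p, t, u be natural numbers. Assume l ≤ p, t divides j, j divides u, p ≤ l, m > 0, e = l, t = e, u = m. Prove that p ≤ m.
l ≤ p and p ≤ l, hence l = p. u = m and j divides u, thus j divides m. Since t divides j, t divides m. Since t = e, e divides m. e = l, so l divides m. m > 0, so l ≤ m. l = p, so p ≤ m.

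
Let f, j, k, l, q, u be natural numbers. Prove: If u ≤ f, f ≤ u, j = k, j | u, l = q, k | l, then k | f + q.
Because u ≤ f and f ≤ u, u = f. Since j = k and j | u, k | u. u = f, so k | f. From l = q and k | l, k | q. Because k | f, k | f + q.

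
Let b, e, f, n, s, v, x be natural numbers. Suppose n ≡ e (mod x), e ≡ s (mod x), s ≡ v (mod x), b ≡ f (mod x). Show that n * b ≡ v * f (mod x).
From n ≡ e (mod x) and e ≡ s (mod x), n ≡ s (mod x). Because s ≡ v (mod x), n ≡ v (mod x). Combined with b ≡ f (mod x), by multiplying congruences, n * b ≡ v * f (mod x).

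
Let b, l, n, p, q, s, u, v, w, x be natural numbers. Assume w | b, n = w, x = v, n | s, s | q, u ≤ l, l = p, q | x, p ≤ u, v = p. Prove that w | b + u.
From l = p and u ≤ l, u ≤ p. Since p ≤ u, p = u. Because v = p, v = u. Because n = w and n | s, w | s. s | q and q | x, hence s | x. x = v, so s | v. w | s, so w | v. v = u, so w | u. Because w | b, w | b + u.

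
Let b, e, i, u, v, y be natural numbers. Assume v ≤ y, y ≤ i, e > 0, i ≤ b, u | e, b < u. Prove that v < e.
From v ≤ y and y ≤ i, v ≤ i. Because i ≤ b, v ≤ b. Since b < u, v < u. u | e and e > 0, therefore u ≤ e. v < u, so v < e.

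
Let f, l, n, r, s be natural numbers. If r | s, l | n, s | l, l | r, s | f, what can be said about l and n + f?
l | n + f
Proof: l | r and r | s, therefore l | s. s | l, so s = l. s | f, so l | f. Since l | n, l | n + f.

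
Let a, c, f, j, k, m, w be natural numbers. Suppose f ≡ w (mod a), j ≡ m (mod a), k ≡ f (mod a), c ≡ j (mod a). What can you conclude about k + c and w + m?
k + c ≡ w + m (mod a)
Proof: Because k ≡ f (mod a) and f ≡ w (mod a), k ≡ w (mod a). From c ≡ j (mod a) and j ≡ m (mod a), c ≡ m (mod a). Combining with k ≡ w (mod a), by adding congruences, k + c ≡ w + m (mod a).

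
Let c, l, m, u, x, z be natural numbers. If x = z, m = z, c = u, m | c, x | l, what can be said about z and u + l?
z | u + l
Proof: m = z and m | c, so z | c. c = u, so z | u. x = z and x | l, therefore z | l. Since z | u, z | u + l.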